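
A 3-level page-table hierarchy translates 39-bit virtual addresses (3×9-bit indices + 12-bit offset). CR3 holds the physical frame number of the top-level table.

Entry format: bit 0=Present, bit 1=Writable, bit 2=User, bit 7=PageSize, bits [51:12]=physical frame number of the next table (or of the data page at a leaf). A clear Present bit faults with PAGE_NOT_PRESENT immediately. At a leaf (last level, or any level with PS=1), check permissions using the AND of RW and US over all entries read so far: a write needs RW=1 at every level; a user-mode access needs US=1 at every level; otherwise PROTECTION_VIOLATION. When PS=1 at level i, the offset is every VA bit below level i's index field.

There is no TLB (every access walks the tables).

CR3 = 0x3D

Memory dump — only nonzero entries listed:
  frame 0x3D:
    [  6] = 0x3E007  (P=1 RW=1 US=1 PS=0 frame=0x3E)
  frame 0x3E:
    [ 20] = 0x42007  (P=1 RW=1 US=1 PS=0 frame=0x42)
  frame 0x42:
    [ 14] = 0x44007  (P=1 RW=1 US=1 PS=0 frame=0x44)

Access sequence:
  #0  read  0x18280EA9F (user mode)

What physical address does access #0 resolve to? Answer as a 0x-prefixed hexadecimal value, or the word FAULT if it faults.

Per-access translation:
#0 VA=0x18280EA9F (r,user):
  [0] read 0x3D idx=6: raw=0x3E007 flags P=1 W=1 U=1 S=0
  [1] read 0x3E idx=20: raw=0x42007 flags P=1 W=1 U=1 S=0
  [2] read 0x42 idx=14: raw=0x44007 flags P=1 W=1 U=1 S=0
  ✓ 0x44A9F  — 3 lookups

Access #0 PA: 0x44A9F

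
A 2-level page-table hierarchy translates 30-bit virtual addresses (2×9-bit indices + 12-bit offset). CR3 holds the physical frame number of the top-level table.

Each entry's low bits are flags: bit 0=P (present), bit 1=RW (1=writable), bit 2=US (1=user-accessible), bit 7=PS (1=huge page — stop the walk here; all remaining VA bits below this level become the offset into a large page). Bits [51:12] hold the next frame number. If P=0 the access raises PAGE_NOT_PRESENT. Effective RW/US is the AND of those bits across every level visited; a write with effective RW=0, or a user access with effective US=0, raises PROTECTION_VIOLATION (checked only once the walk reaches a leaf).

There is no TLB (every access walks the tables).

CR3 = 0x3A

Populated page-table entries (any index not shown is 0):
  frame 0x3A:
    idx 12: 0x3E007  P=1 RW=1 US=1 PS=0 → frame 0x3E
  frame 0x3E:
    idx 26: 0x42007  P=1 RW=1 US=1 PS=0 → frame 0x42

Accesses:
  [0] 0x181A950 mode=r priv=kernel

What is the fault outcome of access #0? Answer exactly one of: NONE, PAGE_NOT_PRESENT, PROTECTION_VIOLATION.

Trace:
#0 VA=0x181A950 (r,kernel):
  L0: frame=0x3A idx=12 entry=0x3E007 [P=1 RW=1 US=1 PS=0]
  L1: frame=0x3E idx=26 entry=0x42007 [P=1 RW=1 US=1 PS=0]
  ✓ 0x42950  — 2 lookups

Access #0 fault: NONE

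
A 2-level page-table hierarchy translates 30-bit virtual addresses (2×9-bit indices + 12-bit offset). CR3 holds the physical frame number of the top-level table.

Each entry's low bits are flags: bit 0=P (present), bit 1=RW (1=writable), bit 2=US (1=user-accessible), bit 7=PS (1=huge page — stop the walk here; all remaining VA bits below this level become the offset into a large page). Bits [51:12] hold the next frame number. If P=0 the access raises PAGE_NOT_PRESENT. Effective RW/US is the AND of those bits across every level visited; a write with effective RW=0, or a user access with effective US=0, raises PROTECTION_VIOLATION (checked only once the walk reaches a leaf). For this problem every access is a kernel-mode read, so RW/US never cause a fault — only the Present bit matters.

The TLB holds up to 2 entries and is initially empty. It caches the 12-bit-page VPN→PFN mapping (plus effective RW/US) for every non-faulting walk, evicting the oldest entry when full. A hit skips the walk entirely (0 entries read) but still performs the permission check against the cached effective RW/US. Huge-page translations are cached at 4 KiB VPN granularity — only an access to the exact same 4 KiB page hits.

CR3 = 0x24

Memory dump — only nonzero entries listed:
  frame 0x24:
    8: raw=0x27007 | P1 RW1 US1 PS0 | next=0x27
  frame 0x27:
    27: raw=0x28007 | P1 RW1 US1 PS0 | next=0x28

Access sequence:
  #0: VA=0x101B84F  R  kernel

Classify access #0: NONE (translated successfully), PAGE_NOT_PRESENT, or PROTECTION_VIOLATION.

Walk each access:
#0 VA=0x101B84F (r,kernel):
  L0: frame=0x24 idx=8 entry=0x27007 [P=1 RW=1 US=1 PS=0]
  L1: frame=0x27 idx=27 entry=0x28007 [P=1 RW=1 US=1 PS=0]
  ⇒ phys 0x2884F  [2 reads]

Access #0 fault: NONE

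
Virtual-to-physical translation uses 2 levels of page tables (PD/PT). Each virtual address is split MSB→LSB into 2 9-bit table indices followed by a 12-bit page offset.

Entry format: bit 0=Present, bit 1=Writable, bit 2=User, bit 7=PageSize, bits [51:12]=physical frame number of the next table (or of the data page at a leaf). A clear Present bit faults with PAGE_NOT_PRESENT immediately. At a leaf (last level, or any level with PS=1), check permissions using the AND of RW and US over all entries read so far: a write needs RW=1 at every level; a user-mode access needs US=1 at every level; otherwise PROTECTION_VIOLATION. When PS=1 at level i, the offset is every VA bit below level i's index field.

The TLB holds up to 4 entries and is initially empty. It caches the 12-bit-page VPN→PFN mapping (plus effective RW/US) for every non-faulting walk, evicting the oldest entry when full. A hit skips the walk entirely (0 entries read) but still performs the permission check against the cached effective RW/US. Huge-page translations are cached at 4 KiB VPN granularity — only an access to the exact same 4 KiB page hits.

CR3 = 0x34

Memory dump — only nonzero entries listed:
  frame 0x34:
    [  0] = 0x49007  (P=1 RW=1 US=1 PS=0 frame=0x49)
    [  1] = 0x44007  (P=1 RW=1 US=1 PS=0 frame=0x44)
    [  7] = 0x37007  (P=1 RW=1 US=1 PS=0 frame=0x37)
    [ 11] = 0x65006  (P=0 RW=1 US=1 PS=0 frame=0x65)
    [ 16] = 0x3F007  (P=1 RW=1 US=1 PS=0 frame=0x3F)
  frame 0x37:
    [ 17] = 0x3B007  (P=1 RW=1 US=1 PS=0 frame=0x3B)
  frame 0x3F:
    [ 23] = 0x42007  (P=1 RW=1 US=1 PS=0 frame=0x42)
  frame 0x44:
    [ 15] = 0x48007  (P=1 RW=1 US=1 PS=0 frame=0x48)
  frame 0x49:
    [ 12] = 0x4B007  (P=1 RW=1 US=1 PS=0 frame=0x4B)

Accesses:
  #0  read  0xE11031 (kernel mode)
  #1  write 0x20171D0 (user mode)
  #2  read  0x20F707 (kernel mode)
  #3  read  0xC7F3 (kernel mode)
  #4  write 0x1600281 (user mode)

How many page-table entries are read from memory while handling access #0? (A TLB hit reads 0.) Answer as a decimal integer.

Trace:
#0 VA=0xE11031 (r,kernel):
  L0: frame=0x34 idx=7 entry=0x37007 [P=1 RW=1 US=1 PS=0]
  L1: frame=0x37 idx=17 entry=0x3B007 [P=1 RW=1 US=1 PS=0]
  → PA=0x3B031  (2 entries read)
#1 VA=0x20171D0 (w,user):
  L0: frame=0x34 idx=16 entry=0x3F007 [P=1 RW=1 US=1 PS=0]
  L1: frame=0x3F idx=23 entry=0x42007 [P=1 RW=1 US=1 PS=0]
  → PA=0x421D0  (2 entries read)
#2 VA=0x20F707 (r,kernel):
  L0: frame=0x34 idx=1 entry=0x44007 [P=1 RW=1 US=1 PS=0]
  L1: frame=0x44 idx=15 entry=0x48007 [P=1 RW=1 US=1 PS=0]
  → PA=0x48707  (2 entries read)
#3 VA=0xC7F3 (r,kernel):
  L0: frame=0x34 idx=0 entry=0x49007 [P=1 RW=1 US=1 PS=0]
  L1: frame=0x49 idx=12 entry=0x4B007 [P=1 RW=1 US=1 PS=0]
  → PA=0x4B7F3  (2 entries read)
#4 VA=0x1600281 (w,user):
  L0: frame=0x34 idx=11 entry=0x65006 [P=0 RW=1 US=1 PS=0]
  ⇒ fault: PAGE_NOT_PRESENT  — 1 lookups

Entries read for #0: 2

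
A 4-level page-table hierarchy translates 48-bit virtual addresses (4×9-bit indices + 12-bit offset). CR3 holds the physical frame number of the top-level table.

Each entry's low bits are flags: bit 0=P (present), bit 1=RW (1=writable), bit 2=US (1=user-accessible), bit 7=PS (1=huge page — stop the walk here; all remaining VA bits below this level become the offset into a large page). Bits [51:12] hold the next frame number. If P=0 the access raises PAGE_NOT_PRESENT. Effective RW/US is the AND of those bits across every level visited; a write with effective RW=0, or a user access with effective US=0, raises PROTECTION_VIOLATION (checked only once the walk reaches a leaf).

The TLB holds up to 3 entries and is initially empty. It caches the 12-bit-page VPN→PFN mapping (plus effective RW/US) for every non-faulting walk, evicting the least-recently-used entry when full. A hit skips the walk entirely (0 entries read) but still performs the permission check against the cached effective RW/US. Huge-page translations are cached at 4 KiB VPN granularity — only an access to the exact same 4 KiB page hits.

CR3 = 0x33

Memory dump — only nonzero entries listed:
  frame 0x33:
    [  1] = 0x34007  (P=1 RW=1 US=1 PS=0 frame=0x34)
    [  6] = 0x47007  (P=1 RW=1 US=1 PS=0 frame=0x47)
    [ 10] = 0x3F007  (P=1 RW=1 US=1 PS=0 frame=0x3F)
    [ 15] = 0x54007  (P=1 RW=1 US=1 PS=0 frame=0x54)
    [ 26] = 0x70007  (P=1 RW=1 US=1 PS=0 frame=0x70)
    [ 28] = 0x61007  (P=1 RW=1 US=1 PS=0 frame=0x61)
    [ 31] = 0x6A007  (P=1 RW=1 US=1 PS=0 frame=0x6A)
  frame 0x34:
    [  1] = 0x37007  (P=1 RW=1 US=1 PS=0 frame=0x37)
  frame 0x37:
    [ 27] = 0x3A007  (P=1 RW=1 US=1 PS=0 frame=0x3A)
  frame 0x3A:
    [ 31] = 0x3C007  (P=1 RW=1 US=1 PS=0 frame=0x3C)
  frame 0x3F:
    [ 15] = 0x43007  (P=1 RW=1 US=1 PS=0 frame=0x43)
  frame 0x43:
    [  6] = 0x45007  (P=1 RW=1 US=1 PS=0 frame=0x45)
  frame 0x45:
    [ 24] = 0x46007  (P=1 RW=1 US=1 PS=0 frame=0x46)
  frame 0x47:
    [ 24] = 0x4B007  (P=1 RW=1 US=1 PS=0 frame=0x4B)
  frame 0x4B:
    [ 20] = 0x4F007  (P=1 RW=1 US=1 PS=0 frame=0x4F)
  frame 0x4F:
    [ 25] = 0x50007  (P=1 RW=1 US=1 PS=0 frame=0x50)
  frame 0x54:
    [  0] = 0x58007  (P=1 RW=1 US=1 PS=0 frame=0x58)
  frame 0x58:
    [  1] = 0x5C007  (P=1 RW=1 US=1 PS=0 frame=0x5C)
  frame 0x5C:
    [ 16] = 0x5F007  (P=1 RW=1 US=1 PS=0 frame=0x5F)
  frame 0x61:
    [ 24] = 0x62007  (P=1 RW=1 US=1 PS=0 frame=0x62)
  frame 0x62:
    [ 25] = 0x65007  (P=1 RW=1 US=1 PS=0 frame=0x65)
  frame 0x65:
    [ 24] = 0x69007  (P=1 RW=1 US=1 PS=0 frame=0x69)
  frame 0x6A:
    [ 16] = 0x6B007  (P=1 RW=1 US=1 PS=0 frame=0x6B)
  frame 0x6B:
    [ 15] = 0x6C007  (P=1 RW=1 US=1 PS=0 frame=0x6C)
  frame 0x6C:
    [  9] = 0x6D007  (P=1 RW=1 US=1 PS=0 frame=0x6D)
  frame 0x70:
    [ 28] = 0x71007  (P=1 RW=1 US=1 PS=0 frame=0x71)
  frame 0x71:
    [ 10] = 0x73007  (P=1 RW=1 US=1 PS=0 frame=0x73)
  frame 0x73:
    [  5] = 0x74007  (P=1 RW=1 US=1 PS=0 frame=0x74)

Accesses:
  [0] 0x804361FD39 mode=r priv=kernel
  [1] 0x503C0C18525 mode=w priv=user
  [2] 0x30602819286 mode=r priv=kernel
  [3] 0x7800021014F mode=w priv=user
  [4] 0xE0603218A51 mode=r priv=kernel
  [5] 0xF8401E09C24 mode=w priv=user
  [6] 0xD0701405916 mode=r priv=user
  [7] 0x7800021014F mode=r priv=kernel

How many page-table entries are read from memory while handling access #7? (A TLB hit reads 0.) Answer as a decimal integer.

Trace:
#0 VA=0x804361FD39 (r,kernel):
  L0 @0x33[1] → 0x34007  P=1,RW=1,US=1,PS=0
  L1 @0x34[1] → 0x37007  P=1,RW=1,US=1,PS=0
  L2 @0x37[27] → 0x3A007  P=1,RW=1,US=1,PS=0
  L3 @0x3A[31] → 0x3C007  P=1,RW=1,US=1,PS=0
  ✓ 0x3CD39  — 4 lookups
#1 VA=0x503C0C18525 (w,user):
  L0 @0x33[10] → 0x3F007  P=1,RW=1,US=1,PS=0
  L1 @0x3F[15] → 0x43007  P=1,RW=1,US=1,PS=0
  L2 @0x43[6] → 0x45007  P=1,RW=1,US=1,PS=0
  L3 @0x45[24] → 0x46007  P=1,RW=1,US=1,PS=0
  ✓ 0x46525  — 4 lookups
#2 VA=0x30602819286 (r,kernel):
  L0 @0x33[6] → 0x47007  P=1,RW=1,US=1,PS=0
  L1 @0x47[24] → 0x4B007  P=1,RW=1,US=1,PS=0
  L2 @0x4B[20] → 0x4F007  P=1,RW=1,US=1,PS=0
  L3 @0x4F[25] → 0x50007  P=1,RW=1,US=1,PS=0
  ✓ 0x50286  — 4 lookups
#3 VA=0x7800021014F (w,user):
  L0 @0x33[15] → 0x54007  P=1,RW=1,US=1,PS=0
  L1 @0x54[0] → 0x58007  P=1,RW=1,US=1,PS=0
  L2 @0x58[1] → 0x5C007  P=1,RW=1,US=1,PS=0
  L3 @0x5C[16] → 0x5F007  P=1,RW=1,US=1,PS=0
  ✓ 0x5F14F  — 4 lookups
#4 VA=0xE0603218A51 (r,kernel):
  L0 @0x33[28] → 0x61007  P=1,RW=1,US=1,PS=0
  L1 @0x61[24] → 0x62007  P=1,RW=1,US=1,PS=0
  L2 @0x62[25] → 0x65007  P=1,RW=1,US=1,PS=0
  L3 @0x65[24] → 0x69007  P=1,RW=1,US=1,PS=0
  ✓ 0x69A51  — 4 lookups
#5 VA=0xF8401E09C24 (w,user):
  L0 @0x33[31] → 0x6A007  P=1,RW=1,US=1,PS=0
  L1 @0x6A[16] → 0x6B007  P=1,RW=1,US=1,PS=0
  L2 @0x6B[15] → 0x6C007  P=1,RW=1,US=1,PS=0
  L3 @0x6C[9] → 0x6D007  P=1,RW=1,US=1,PS=0
  ✓ 0x6DC24  — 4 lookups
#6 VA=0xD0701405916 (r,user):
  L0 @0x33[26] → 0x70007  P=1,RW=1,US=1,PS=0
  L1 @0x70[28] → 0x71007  P=1,RW=1,US=1,PS=0
  L2 @0x71[10] → 0x73007  P=1,RW=1,US=1,PS=0
  L3 @0x73[5] → 0x74007  P=1,RW=1,US=1,PS=0
  ✓ 0x74916  — 4 lookups
#7 VA=0x7800021014F (r,kernel):
  L0 @0x33[15] → 0x54007  P=1,RW=1,US=1,PS=0
  L1 @0x54[0] → 0x58007  P=1,RW=1,US=1,PS=0
  L2 @0x58[1] → 0x5C007  P=1,RW=1,US=1,PS=0
  L3 @0x5C[16] → 0x5F007  P=1,RW=1,US=1,PS=0
  ✓ 0x5F14F  — 4 lookups

Entries read for #7: 4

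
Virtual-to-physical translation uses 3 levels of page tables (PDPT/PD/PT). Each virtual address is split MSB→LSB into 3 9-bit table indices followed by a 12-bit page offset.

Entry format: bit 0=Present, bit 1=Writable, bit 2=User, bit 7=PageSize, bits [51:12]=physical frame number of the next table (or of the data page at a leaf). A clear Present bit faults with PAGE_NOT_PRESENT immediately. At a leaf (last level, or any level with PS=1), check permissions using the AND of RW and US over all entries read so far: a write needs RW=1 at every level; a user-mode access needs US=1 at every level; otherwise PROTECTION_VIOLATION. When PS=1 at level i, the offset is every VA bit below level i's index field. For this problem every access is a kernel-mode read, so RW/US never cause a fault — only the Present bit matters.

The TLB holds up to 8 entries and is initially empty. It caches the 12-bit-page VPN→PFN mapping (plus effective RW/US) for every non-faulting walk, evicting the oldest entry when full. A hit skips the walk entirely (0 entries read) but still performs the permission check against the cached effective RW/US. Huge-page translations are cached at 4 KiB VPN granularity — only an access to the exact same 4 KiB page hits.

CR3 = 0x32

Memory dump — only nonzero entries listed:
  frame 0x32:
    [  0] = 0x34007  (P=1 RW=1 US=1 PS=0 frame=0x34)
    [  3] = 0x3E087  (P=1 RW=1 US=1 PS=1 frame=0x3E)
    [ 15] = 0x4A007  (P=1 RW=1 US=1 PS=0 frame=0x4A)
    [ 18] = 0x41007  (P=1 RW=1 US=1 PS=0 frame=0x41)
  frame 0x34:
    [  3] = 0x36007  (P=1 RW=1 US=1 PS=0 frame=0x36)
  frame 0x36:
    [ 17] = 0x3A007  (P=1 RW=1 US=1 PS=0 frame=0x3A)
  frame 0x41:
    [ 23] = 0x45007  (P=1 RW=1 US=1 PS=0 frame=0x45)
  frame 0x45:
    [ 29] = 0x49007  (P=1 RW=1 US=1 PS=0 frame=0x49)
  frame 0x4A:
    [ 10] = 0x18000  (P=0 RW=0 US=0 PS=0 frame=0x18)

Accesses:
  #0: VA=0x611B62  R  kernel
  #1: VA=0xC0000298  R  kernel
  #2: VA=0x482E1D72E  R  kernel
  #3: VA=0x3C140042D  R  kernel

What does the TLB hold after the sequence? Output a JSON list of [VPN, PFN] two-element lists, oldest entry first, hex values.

Trace:
#0 VA=0x611B62 (r,kernel):
  [0] read 0x32 idx=0: raw=0x34007 flags P=1 W=1 U=1 S=0
  [1] read 0x34 idx=3: raw=0x36007 flags P=1 W=1 U=1 S=0
  [2] read 0x36 idx=17: raw=0x3A007 flags P=1 W=1 U=1 S=0
  ⇒ phys 0x3AB62  [3 reads]
#1 VA=0xC0000298 (r,kernel):
  [0] read 0x32 idx=3: raw=0x3E087 flags P=1 W=1 U=1 S=1
  ⇒ phys 0x3E298 (huge @L0)  [1 reads]
#2 VA=0x482E1D72E (r,kernel):
  [0] read 0x32 idx=18: raw=0x41007 flags P=1 W=1 U=1 S=0
  [1] read 0x41 idx=23: raw=0x45007 flags P=1 W=1 U=1 S=0
  [2] read 0x45 idx=29: raw=0x49007 flags P=1 W=1 U=1 S=0
  ⇒ phys 0x4972E  [3 reads]
#3 VA=0x3C140042D (r,kernel):
  [0] read 0x32 idx=15: raw=0x4A007 flags P=1 W=1 U=1 S=0
  [1] read 0x4A idx=10: raw=0x18000 flags P=0 W=0 U=0 S=0
  → PAGE_NOT_PRESENT  (2 entries read)

TLB: [["0x611", "0x3A"], ["0xC0000", "0x3E"], ["0x482E1D", "0x49"]]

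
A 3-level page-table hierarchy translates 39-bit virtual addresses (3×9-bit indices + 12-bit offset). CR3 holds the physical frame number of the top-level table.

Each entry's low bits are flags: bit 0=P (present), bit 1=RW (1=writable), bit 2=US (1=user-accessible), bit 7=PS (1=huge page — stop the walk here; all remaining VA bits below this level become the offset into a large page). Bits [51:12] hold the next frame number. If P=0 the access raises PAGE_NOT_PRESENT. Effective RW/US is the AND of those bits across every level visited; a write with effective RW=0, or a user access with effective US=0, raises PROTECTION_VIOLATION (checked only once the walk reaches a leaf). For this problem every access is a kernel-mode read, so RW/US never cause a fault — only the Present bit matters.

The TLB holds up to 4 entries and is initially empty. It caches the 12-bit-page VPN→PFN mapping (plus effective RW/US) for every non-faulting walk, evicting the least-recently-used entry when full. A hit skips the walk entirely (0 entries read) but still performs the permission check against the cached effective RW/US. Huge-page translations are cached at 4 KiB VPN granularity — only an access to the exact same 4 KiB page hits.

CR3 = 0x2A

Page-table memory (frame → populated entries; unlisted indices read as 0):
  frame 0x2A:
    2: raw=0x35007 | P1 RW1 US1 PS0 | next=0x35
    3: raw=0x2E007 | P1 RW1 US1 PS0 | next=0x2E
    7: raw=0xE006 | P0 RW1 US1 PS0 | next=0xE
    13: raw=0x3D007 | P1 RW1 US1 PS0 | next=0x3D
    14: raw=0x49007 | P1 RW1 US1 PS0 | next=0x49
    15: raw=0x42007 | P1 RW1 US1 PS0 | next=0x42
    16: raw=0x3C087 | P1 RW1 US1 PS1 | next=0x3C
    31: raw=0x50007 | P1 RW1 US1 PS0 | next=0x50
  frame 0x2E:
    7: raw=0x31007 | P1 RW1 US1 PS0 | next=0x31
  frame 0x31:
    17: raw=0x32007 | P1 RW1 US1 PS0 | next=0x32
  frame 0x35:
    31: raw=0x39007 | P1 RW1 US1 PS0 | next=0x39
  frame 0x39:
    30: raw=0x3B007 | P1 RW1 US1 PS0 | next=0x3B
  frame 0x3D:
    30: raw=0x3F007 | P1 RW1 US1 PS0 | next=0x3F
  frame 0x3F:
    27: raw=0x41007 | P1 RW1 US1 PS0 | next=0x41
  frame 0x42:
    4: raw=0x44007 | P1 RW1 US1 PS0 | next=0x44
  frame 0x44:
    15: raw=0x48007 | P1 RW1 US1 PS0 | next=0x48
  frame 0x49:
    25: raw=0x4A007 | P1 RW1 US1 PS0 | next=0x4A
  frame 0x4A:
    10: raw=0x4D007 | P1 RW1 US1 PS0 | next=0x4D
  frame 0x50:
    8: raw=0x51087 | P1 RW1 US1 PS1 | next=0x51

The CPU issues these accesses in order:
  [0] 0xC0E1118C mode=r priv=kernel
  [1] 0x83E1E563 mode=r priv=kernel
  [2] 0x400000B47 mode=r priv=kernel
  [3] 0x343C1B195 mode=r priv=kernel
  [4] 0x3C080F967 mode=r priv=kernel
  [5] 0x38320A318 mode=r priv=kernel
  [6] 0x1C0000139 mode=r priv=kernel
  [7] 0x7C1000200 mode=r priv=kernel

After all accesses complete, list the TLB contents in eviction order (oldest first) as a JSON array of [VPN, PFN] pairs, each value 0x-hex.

Per-access translation:
#0 VA=0xC0E1118C (r,kernel):
  L0: frame=0x2A idx=3 entry=0x2E007 [P=1 RW=1 US=1 PS=0]
  L1: frame=0x2E idx=7 entry=0x31007 [P=1 RW=1 US=1 PS=0]
  L2: frame=0x31 idx=17 entry=0x32007 [P=1 RW=1 US=1 PS=0]
  → PA=0x3218C  (3 entries read)
#1 VA=0x83E1E563 (r,kernel):
  L0: frame=0x2A idx=2 entry=0x35007 [P=1 RW=1 US=1 PS=0]
  L1: frame=0x35 idx=31 entry=0x39007 [P=1 RW=1 US=1 PS=0]
  L2: frame=0x39 idx=30 entry=0x3B007 [P=1 RW=1 US=1 PS=0]
  → PA=0x3B563  (3 entries read)
#2 VA=0x400000B47 (r,kernel):
  L0: frame=0x2A idx=16 entry=0x3C087 [P=1 RW=1 US=1 PS=1]
  → PA=0x3CB47 (huge @L0)  (1 entries read)
#3 VA=0x343C1B195 (r,kernel):
  L0: frame=0x2A idx=13 entry=0x3D007 [P=1 RW=1 US=1 PS=0]
  L1: frame=0x3D idx=30 entry=0x3F007 [P=1 RW=1 US=1 PS=0]
  L2: frame=0x3F idx=27 entry=0x41007 [P=1 RW=1 US=1 PS=0]
  → PA=0x41195  (3 entries read)
#4 VA=0x3C080F967 (r,kernel):
  L0: frame=0x2A idx=15 entry=0x42007 [P=1 RW=1 US=1 PS=0]
  L1: frame=0x42 idx=4 entry=0x44007 [P=1 RW=1 US=1 PS=0]
  L2: frame=0x44 idx=15 entry=0x48007 [P=1 RW=1 US=1 PS=0]
  → PA=0x48967  (3 entries read)
#5 VA=0x38320A318 (r,kernel):
  L0: frame=0x2A idx=14 entry=0x49007 [P=1 RW=1 US=1 PS=0]
  L1: frame=0x49 idx=25 entry=0x4A007 [P=1 RW=1 US=1 PS=0]
  L2: frame=0x4A idx=10 entry=0x4D007 [P=1 RW=1 US=1 PS=0]
  → PA=0x4D318  (3 entries read)
#6 VA=0x1C0000139 (r,kernel):
  L0: frame=0x2A idx=7 entry=0xE006 [P=0 RW=1 US=1 PS=0]
  ✗ PAGE_NOT_PRESENT  [1 reads]
#7 VA=0x7C1000200 (r,kernel):
  L0: frame=0x2A idx=31 entry=0x50007 [P=1 RW=1 US=1 PS=0]
  L1: frame=0x50 idx=8 entry=0x51087 [P=1 RW=1 US=1 PS=1]
  → PA=0x51200 (huge @L1)  (2 entries read)

TLB: [["0x343C1B", "0x41"], ["0x3C080F", "0x48"], ["0x38320A", "0x4D"], ["0x7C1000", "0x51"]]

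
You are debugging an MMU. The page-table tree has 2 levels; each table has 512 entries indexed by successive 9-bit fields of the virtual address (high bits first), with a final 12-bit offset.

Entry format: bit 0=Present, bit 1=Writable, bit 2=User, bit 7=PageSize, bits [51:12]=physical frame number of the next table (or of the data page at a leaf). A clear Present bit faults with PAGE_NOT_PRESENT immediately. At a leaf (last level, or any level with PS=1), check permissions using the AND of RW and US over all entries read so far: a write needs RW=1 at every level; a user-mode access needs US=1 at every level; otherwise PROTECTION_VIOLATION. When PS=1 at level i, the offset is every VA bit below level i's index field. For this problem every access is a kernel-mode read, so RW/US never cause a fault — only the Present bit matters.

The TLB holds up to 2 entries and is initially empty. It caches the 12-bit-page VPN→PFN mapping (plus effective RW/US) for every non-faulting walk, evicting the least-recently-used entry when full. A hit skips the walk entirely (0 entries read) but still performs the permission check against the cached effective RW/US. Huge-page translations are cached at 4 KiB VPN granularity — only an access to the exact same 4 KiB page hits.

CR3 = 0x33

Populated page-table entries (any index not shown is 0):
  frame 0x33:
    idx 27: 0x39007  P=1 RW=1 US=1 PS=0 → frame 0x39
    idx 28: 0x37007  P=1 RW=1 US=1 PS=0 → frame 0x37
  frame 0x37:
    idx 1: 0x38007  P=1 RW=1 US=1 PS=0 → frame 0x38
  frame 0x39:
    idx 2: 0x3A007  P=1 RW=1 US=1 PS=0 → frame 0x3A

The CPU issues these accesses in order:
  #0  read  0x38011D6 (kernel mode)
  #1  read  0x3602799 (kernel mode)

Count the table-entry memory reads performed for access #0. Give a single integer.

Walk each access:
#0 VA=0x38011D6 (r,kernel):
  L0: frame=0x33 idx=28 entry=0x37007 [P=1 RW=1 US=1 PS=0]
  L1: frame=0x37 idx=1 entry=0x38007 [P=1 RW=1 US=1 PS=0]
  ⇒ phys 0x381D6  [2 reads]
#1 VA=0x3602799 (r,kernel):
  L0: frame=0x33 idx=27 entry=0x39007 [P=1 RW=1 US=1 PS=0]
  L1: frame=0x39 idx=2 entry=0x3A007 [P=1 RW=1 US=1 PS=0]
  ⇒ phys 0x3A799  [2 reads]

Entries read for #0: 2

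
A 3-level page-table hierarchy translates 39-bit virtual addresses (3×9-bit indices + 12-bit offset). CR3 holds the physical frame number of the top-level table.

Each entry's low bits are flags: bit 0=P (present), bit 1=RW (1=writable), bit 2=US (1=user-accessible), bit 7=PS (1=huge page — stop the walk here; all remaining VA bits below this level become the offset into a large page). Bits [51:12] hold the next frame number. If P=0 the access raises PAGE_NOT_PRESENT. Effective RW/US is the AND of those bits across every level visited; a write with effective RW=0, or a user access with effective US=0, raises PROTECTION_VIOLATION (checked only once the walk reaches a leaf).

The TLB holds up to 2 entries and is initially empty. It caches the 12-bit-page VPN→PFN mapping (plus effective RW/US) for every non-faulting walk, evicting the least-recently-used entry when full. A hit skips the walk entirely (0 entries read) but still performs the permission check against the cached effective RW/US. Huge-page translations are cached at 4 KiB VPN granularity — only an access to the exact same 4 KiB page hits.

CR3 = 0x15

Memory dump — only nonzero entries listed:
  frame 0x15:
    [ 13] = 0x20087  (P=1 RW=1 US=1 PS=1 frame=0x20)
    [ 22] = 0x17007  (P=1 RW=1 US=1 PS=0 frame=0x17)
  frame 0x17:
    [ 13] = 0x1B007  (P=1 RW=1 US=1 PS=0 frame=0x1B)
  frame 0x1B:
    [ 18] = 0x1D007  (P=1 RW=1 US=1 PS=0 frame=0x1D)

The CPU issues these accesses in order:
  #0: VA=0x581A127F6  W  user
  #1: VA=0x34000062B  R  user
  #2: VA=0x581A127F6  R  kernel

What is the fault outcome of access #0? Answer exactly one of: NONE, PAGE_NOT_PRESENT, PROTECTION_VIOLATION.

Per-access translation:
#0 VA=0x581A127F6 (w,user):
  L0 @0x15[22] → 0x17007  P=1,RW=1,US=1,PS=0
  L1 @0x17[13] → 0x1B007  P=1,RW=1,US=1,PS=0
  L2 @0x1B[18] → 0x1D007  P=1,RW=1,US=1,PS=0
  ✓ 0x1D7F6  — 3 lookups
#1 VA=0x34000062B (r,user):
  L0 @0x15[13] → 0x20087  P=1,RW=1,US=1,PS=1
  ✓ 0x2062B (huge @L0)  — 1 lookups
#2 VA=0x581A127F6 (r,kernel):
  TLB hit vpn=0x581A12 → PA=0x1D7F6

Access #0 fault: NONE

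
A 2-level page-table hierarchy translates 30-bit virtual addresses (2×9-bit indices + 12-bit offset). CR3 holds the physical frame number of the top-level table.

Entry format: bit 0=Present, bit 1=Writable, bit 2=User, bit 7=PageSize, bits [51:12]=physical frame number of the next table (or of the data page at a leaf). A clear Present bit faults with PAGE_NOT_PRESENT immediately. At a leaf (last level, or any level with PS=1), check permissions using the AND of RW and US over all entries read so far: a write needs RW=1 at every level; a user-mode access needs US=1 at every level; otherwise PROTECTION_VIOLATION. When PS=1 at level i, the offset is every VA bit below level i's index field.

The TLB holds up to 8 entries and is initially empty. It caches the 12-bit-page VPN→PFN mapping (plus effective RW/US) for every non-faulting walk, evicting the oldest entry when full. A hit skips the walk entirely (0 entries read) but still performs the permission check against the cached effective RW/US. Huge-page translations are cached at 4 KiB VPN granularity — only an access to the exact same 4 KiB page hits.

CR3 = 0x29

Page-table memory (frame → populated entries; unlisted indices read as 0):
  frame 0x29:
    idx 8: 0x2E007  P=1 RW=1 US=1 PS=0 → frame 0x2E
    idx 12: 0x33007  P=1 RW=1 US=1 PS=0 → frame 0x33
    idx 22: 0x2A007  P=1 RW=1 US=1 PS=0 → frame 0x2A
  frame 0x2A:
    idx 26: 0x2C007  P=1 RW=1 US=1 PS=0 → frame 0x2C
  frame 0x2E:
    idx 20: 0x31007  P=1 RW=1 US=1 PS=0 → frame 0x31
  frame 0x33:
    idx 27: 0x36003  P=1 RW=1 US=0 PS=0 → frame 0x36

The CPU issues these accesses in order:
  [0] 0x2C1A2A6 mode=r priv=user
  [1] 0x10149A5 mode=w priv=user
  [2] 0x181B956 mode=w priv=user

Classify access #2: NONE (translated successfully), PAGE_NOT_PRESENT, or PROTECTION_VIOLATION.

Walk each access:
#0 VA=0x2C1A2A6 (r,user):
  L0: frame=0x29 idx=22 entry=0x2A007 [P=1 RW=1 US=1 PS=0]
  L1: frame=0x2A idx=26 entry=0x2C007 [P=1 RW=1 US=1 PS=0]
  ✓ 0x2C2A6  — 2 lookups
#1 VA=0x10149A5 (w,user):
  L0: frame=0x29 idx=8 entry=0x2E007 [P=1 RW=1 US=1 PS=0]
  L1: frame=0x2E idx=20 entry=0x31007 [P=1 RW=1 US=1 PS=0]
  ✓ 0x319A5  — 2 lookups
#2 VA=0x181B956 (w,user):
  L0: frame=0x29 idx=12 entry=0x33007 [P=1 RW=1 US=1 PS=0]
  L1: frame=0x33 idx=27 entry=0x36003 [P=1 RW=1 US=0 PS=0]
  ⇒ fault: PROTECTION_VIOLATION  — 2 lookups

Access #2 fault: PROTECTION_VIOLATION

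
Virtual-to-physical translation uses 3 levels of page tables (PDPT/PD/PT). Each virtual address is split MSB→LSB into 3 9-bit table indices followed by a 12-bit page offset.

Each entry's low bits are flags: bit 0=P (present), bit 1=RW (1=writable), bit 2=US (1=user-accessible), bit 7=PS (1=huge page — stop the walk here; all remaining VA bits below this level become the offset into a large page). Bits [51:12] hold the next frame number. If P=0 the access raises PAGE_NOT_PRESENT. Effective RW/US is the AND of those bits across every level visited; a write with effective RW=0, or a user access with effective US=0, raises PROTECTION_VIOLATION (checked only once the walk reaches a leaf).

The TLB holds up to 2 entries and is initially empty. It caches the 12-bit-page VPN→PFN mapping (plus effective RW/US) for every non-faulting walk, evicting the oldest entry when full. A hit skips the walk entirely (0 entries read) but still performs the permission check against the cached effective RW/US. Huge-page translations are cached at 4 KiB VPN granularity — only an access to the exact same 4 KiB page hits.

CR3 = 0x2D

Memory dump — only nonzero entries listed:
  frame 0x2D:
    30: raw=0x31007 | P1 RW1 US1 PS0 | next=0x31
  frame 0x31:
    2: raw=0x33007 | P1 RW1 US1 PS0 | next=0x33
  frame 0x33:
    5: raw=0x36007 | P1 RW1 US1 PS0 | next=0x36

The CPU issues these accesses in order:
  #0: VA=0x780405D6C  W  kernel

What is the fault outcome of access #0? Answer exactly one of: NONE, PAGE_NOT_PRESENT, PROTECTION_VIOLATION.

Walk each access:
#0 VA=0x780405D6C (w,kernel):
  lvl0: tbl 0x2D, slot 30 ⇒ 0x31007 (P1/RW1/US1/PS0)
  lvl1: tbl 0x31, slot 2 ⇒ 0x33007 (P1/RW1/US1/PS0)
  lvl2: tbl 0x33, slot 5 ⇒ 0x36007 (P1/RW1/US1/PS0)
  → PA=0x36D6C  (3 entries read)

Access #0 fault: NONE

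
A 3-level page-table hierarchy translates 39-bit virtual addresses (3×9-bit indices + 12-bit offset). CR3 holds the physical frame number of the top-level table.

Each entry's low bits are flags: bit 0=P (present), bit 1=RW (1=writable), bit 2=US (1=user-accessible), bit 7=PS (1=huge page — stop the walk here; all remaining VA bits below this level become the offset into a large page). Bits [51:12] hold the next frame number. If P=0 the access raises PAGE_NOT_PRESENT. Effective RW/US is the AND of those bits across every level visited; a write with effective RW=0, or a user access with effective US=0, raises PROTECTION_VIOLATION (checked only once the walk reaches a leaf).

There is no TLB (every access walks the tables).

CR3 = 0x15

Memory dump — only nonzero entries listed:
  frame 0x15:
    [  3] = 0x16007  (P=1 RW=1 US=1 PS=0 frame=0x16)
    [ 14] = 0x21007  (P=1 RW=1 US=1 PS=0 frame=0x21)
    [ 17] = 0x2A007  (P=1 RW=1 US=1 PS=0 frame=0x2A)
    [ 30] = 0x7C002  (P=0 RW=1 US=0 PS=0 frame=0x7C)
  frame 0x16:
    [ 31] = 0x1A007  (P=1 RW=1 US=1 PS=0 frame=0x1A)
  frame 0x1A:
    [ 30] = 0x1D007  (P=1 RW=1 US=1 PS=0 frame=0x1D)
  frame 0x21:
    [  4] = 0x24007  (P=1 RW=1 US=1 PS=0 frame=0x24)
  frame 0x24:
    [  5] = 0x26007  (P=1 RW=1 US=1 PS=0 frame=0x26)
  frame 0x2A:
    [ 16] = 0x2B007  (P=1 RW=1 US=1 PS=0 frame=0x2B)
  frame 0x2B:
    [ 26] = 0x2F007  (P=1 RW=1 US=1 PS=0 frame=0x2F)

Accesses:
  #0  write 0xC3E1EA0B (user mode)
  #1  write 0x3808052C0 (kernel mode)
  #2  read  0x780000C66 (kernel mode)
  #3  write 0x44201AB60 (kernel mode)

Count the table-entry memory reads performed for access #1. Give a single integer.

Per-access translation:
#0 VA=0xC3E1EA0B (w,user):
  lvl0: tbl 0x15, slot 3 ⇒ 0x16007 (P1/RW1/US1/PS0)
  lvl1: tbl 0x16, slot 31 ⇒ 0x1A007 (P1/RW1/US1/PS0)
  lvl2: tbl 0x1A, slot 30 ⇒ 0x1D007 (P1/RW1/US1/PS0)
  → PA=0x1DA0B  (3 entries read)
#1 VA=0x3808052C0 (w,kernel):
  lvl0: tbl 0x15, slot 14 ⇒ 0x21007 (P1/RW1/US1/PS0)
  lvl1: tbl 0x21, slot 4 ⇒ 0x24007 (P1/RW1/US1/PS0)
  lvl2: tbl 0x24, slot 5 ⇒ 0x26007 (P1/RW1/US1/PS0)
  → PA=0x262C0  (3 entries read)
#2 VA=0x780000C66 (r,kernel):
  lvl0: tbl 0x15, slot 30 ⇒ 0x7C002 (P0/RW1/US0/PS0)
  ✗ PAGE_NOT_PRESENT  [1 reads]
#3 VA=0x44201AB60 (w,kernel):
  lvl0: tbl 0x15, slot 17 ⇒ 0x2A007 (P1/RW1/US1/PS0)
  lvl1: tbl 0x2A, slot 16 ⇒ 0x2B007 (P1/RW1/US1/PS0)
  lvl2: tbl 0x2B, slot 26 ⇒ 0x2F007 (P1/RW1/US1/PS0)
  → PA=0x2FB60  (3 entries read)

Entries read for #1: 3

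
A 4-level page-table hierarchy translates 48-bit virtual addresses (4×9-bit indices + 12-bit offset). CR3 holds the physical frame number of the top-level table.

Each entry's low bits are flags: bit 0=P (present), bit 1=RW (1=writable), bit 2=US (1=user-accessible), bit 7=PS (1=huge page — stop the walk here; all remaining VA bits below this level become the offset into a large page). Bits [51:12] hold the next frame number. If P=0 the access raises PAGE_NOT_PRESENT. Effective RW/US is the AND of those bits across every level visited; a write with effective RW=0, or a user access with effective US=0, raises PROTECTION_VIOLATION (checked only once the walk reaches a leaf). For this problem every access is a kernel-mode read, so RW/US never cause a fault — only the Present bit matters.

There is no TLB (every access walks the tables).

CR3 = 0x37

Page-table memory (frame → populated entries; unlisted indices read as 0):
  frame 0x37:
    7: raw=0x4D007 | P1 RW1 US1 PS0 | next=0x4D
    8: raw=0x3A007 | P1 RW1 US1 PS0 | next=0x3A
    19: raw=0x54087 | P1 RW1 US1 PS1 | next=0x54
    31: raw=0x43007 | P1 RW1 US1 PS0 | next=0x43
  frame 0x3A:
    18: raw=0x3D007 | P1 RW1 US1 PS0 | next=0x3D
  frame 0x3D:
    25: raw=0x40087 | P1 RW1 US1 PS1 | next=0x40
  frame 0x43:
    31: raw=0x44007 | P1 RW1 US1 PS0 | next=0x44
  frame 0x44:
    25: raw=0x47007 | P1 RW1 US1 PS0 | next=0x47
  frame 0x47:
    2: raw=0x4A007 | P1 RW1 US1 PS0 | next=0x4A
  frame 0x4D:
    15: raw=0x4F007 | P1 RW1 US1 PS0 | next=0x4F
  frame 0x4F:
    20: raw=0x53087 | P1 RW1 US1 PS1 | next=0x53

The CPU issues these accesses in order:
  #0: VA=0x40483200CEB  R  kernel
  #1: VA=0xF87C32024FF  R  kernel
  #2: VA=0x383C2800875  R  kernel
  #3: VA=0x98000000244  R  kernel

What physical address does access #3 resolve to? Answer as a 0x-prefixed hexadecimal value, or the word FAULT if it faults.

Trace:
#0 VA=0x40483200CEB (r,kernel):
  L0 @0x37[8] → 0x3A007  P=1,RW=1,US=1,PS=0
  L1 @0x3A[18] → 0x3D007  P=1,RW=1,US=1,PS=0
  L2 @0x3D[25] → 0x40087  P=1,RW=1,US=1,PS=1
  ✓ 0x40CEB (huge @L2)  — 3 lookups
#1 VA=0xF87C32024FF (r,kernel):
  L0 @0x37[31] → 0x43007  P=1,RW=1,US=1,PS=0
  L1 @0x43[31] → 0x44007  P=1,RW=1,US=1,PS=0
  L2 @0x44[25] → 0x47007  P=1,RW=1,US=1,PS=0
  L3 @0x47[2] → 0x4A007  P=1,RW=1,US=1,PS=0
  ✓ 0x4A4FF  — 4 lookups
#2 VA=0x383C2800875 (r,kernel):
  L0 @0x37[7] → 0x4D007  P=1,RW=1,US=1,PS=0
  L1 @0x4D[15] → 0x4F007  P=1,RW=1,US=1,PS=0
  L2 @0x4F[20] → 0x53087  P=1,RW=1,US=1,PS=1
  ✓ 0x53875 (huge @L2)  — 3 lookups
#3 VA=0x98000000244 (r,kernel):
  L0 @0x37[19] → 0x54087  P=1,RW=1,US=1,PS=1
  ✓ 0x54244 (huge @L0)  — 1 lookups

Access #3 PA: 0x54244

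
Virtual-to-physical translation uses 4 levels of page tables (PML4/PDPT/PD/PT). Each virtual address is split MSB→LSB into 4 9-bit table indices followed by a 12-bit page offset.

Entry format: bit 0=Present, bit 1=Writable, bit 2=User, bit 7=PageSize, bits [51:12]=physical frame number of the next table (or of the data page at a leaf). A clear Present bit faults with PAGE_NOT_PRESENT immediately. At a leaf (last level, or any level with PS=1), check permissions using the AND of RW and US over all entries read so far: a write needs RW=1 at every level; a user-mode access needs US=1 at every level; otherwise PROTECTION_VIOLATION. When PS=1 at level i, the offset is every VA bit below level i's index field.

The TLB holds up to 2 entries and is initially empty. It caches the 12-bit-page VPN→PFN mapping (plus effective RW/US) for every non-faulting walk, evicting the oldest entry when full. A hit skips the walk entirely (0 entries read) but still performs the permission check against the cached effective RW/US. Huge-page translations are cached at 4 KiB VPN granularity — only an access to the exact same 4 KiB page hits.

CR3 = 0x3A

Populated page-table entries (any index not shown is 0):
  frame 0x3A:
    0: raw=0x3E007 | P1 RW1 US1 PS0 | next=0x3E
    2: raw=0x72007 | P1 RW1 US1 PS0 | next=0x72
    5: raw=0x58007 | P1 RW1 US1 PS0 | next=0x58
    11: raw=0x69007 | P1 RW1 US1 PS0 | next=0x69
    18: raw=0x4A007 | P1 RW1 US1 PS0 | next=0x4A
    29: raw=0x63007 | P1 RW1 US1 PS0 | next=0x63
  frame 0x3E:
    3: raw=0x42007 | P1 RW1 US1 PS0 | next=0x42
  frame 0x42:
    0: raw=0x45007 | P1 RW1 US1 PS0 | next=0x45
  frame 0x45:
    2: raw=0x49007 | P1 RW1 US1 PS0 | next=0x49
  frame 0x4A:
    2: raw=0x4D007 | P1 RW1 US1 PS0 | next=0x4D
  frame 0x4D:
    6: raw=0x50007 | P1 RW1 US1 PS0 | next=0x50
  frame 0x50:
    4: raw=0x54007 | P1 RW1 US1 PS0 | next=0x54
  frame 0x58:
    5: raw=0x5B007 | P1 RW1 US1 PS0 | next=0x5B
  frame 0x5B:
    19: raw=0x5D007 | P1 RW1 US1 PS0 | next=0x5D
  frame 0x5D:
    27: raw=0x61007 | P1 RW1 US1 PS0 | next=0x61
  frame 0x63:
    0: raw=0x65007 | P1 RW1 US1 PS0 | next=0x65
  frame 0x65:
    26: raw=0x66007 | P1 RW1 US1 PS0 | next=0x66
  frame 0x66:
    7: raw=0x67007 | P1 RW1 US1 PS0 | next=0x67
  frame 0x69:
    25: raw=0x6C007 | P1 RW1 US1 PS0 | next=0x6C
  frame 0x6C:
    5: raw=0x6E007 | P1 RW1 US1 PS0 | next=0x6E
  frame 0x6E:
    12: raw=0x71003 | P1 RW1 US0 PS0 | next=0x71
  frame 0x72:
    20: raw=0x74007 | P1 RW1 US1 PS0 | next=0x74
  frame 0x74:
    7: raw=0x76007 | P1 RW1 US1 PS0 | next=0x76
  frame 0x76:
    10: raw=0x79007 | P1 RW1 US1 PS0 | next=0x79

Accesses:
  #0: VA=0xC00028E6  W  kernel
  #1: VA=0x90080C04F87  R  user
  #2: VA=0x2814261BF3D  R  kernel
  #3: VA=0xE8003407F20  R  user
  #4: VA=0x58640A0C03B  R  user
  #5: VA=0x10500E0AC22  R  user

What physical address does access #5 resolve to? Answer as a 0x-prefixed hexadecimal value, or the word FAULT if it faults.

Trace:
#0 VA=0xC00028E6 (w,kernel):
  lvl0: tbl 0x3A, slot 0 ⇒ 0x3E007 (P1/RW1/US1/PS0)
  lvl1: tbl 0x3E, slot 3 ⇒ 0x42007 (P1/RW1/US1/PS0)
  lvl2: tbl 0x42, slot 0 ⇒ 0x45007 (P1/RW1/US1/PS0)
  lvl3: tbl 0x45, slot 2 ⇒ 0x49007 (P1/RW1/US1/PS0)
  ⇒ phys 0x498E6  [4 reads]
#1 VA=0x90080C04F87 (r,user):
  lvl0: tbl 0x3A, slot 18 ⇒ 0x4A007 (P1/RW1/US1/PS0)
  lvl1: tbl 0x4A, slot 2 ⇒ 0x4D007 (P1/RW1/US1/PS0)
  lvl2: tbl 0x4D, slot 6 ⇒ 0x50007 (P1/RW1/US1/PS0)
  lvl3: tbl 0x50, slot 4 ⇒ 0x54007 (P1/RW1/US1/PS0)
  ⇒ phys 0x54F87  [4 reads]
#2 VA=0x2814261BF3D (r,kernel):
  lvl0: tbl 0x3A, slot 5 ⇒ 0x58007 (P1/RW1/US1/PS0)
  lvl1: tbl 0x58, slot 5 ⇒ 0x5B007 (P1/RW1/US1/PS0)
  lvl2: tbl 0x5B, slot 19 ⇒ 0x5D007 (P1/RW1/US1/PS0)
  lvl3: tbl 0x5D, slot 27 ⇒ 0x61007 (P1/RW1/US1/PS0)
  ⇒ phys 0x61F3D  [4 reads]
#3 VA=0xE8003407F20 (r,user):
  lvl0: tbl 0x3A, slot 29 ⇒ 0x63007 (P1/RW1/US1/PS0)
  lvl1: tbl 0x63, slot 0 ⇒ 0x65007 (P1/RW1/US1/PS0)
  lvl2: tbl 0x65, slot 26 ⇒ 0x66007 (P1/RW1/US1/PS0)
  lvl3: tbl 0x66, slot 7 ⇒ 0x67007 (P1/RW1/US1/PS0)
  ⇒ phys 0x67F20  [4 reads]
#4 VA=0x58640A0C03B (r,user):
  lvl0: tbl 0x3A, slot 11 ⇒ 0x69007 (P1/RW1/US1/PS0)
  lvl1: tbl 0x69, slot 25 ⇒ 0x6C007 (P1/RW1/US1/PS0)
  lvl2: tbl 0x6C, slot 5 ⇒ 0x6E007 (P1/RW1/US1/PS0)
  lvl3: tbl 0x6E, slot 12 ⇒ 0x71003 (P1/RW1/US0/PS0)
  → PROTECTION_VIOLATION  (4 entries read)
#5 VA=0x10500E0AC22 (r,user):
  lvl0: tbl 0x3A, slot 2 ⇒ 0x72007 (P1/RW1/US1/PS0)
  lvl1: tbl 0x72, slot 20 ⇒ 0x74007 (P1/RW1/US1/PS0)
  lvl2: tbl 0x74, slot 7 ⇒ 0x76007 (P1/RW1/US1/PS0)
  lvl3: tbl 0x76, slot 10 ⇒ 0x79007 (P1/RW1/US1/PS0)
  ⇒ phys 0x79C22  [4 reads]

Access #5 PA: 0x79C22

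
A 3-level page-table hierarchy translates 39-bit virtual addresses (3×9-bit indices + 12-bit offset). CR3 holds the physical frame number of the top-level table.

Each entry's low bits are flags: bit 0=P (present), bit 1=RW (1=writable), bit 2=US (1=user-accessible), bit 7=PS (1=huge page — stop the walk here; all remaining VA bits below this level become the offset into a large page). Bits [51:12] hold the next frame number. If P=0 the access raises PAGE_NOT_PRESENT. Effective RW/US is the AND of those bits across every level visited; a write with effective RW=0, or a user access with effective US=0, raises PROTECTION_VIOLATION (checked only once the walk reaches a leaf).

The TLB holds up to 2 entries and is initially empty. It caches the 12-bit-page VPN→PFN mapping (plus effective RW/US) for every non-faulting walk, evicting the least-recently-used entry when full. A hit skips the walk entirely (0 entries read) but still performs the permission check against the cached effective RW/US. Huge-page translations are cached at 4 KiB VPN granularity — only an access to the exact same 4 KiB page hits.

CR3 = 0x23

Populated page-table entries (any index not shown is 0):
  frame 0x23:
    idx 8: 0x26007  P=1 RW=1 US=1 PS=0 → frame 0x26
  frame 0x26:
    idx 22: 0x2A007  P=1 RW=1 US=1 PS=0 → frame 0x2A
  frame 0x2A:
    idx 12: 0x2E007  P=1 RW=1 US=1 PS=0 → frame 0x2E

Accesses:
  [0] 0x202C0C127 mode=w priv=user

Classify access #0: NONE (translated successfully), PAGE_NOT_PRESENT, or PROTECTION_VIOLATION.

Trace:
#0 VA=0x202C0C127 (w,user):
  L0: frame=0x23 idx=8 entry=0x26007 [P=1 RW=1 US=1 PS=0]
  L1: frame=0x26 idx=22 entry=0x2A007 [P=1 RW=1 US=1 PS=0]
  L2: frame=0x2A idx=12 entry=0x2E007 [P=1 RW=1 US=1 PS=0]
  ✓ 0x2E127  — 3 lookups

Access #0 fault: NONE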